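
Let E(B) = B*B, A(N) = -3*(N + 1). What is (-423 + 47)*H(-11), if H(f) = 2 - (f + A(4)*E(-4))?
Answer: -95128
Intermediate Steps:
A(N) = -3 - 3*N (A(N) = -3*(1 + N) = -3 - 3*N)
E(B) = B**2
H(f) = 242 - f (H(f) = 2 - (f + (-3 - 3*4)*(-4)**2) = 2 - (f + (-3 - 12)*16) = 2 - (f - 15*16) = 2 - (f - 240) = 2 - (-240 + f) = 2 + (240 - f) = 242 - f)
(-423 + 47)*H(-11) = (-423 + 47)*(242 - 1*(-11)) = -376*(242 + 11) = -376*253 = -95128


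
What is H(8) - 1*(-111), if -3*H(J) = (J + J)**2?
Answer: 77/3 ≈ 25.667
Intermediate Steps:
H(J) = -4*J**2/3 (H(J) = -(J + J)**2/3 = -4*J**2/3)
H(8) - 1*(-111) = -4/3*8**2 - 1*(-111) = -4/3*64 + 111 = -256/3 + 111 = 77/3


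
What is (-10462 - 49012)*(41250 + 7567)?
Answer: -2903342258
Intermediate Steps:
(-10462 - 49012)*(41250 + 7567) = -59474*48817 = -2903342258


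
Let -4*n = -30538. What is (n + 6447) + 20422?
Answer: 69007/2 ≈ 34504.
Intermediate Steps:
n = 15269/2 (n = -1/4*(-30538) = 15269/2 ≈ 7634.5)
(n + 6447) + 20422 = (15269/2 + 6447) + 20422 = 28163/2 + 20422 = 69007/2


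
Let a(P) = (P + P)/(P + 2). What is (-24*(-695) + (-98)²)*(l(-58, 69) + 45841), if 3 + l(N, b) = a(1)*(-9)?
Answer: 1204648288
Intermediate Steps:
a(P) = 2*P/(2 + P) (a(P) = (2*P)/(2 + P) = 2*P/(2 + P))
l(N, b) = -9 (l(N, b) = -3 + (2*1/(2 + 1))*(-9) = -3 + (2*1/3)*(-9) = -3 + (2*1*(⅓))*(-9) = -3 + (⅔)*(-9) = -3 - 6 = -9)
(-24*(-695) + (-98)²)*(l(-58, 69) + 45841) = (-24*(-695) + (-98)²)*(-9 + 45841) = (16680 + 9604)*45832 = 26284*45832 = 1204648288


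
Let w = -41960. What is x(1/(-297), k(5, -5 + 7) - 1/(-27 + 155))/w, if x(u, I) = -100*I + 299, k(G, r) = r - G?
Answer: -19193/1342720 ≈ -0.014294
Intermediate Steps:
x(u, I) = 299 - 100*I
x(1/(-297), k(5, -5 + 7) - 1/(-27 + 155))/w = (299 - 100*(((-5 + 7) - 1*5) - 1/(-27 + 155)))/(-41960) = (299 - 100*((2 - 5) - 1/128))*(-1/41960) = (299 - 100*(-3 - 1*1/128))*(-1/41960) = (299 - 100*(-3 - 1/128))*(-1/41960) = (299 - 100*(-385/128))*(-1/41960) = (299 + 9625/32)*(-1/41960) = (19193/32)*(-1/41960) = -19193/1342720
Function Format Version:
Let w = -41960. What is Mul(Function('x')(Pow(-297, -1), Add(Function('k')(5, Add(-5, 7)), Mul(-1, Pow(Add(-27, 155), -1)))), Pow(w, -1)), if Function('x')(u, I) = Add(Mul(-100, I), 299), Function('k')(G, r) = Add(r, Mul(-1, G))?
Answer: Rational(-19193, 1342720) ≈ -0.014294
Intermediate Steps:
Function('x')(u, I) = Add(299, Mul(-100, I))
Mul(Function('x')(Pow(-297, -1), Add(Function('k')(5, Add(-5, 7)), Mul(-1, Pow(Add(-27, 155), -1)))), Pow(w, -1)) = Mul(Add(299, Mul(-100, Add(Add(Add(-5, 7), Mul(-1, 5)), Mul(-1, Pow(Add(-27, 155), -1))))), Pow(-41960, -1)) = Mul(Add(299, Mul(-100, Add(Add(2, -5), Mul(-1, Pow(128, -1))))), Rational(-1, 41960)) = Mul(Add(299, Mul(-100, Add(-3, Mul(-1, Rational(1, 128))))), Rational(-1, 41960)) = Mul(Add(299, Mul(-100, Add(-3, Rational(-1, 128)))), Rational(-1, 41960)) = Mul(Add(299, Mul(-100, Rational(-385, 128))), Rational(-1, 41960)) = Mul(Add(299, Rational(9625, 32)), Rational(-1, 41960)) = Mul(Rational(19193, 32), Rational(-1, 41960)) = Rational(-19193, 1342720)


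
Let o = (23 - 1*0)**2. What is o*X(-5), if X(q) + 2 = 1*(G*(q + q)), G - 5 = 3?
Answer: -43378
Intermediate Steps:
G = 8 (G = 5 + 3 = 8)
X(q) = -2 + 16*q (X(q) = -2 + 1*(8*(q + q)) = -2 + 1*(8*(2*q)) = -2 + 1*(16*q) = -2 + 16*q)
o = 529 (o = (23 + 0)**2 = 23**2 = 529)
o*X(-5) = 529*(-2 + 16*(-5)) = 529*(-2 - 80) = 529*(-82) = -43378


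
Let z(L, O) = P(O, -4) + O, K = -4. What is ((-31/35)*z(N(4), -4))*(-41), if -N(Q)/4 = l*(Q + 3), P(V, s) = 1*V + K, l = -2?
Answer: -15252/35 ≈ -435.77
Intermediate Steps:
P(V, s) = -4 + V (P(V, s) = 1*V - 4 = V - 4 = -4 + V)
N(Q) = 24 + 8*Q (N(Q) = -(-8)*(Q + 3) = -(-8)*(3 + Q) = -4*(-6 - 2*Q) = 24 + 8*Q)
z(L, O) = -4 + 2*O (z(L, O) = (-4 + O) + O = -4 + 2*O)
((-31/35)*z(N(4), -4))*(-41) = ((-31/35)*(-4 + 2*(-4)))*(-41) = ((-31*1/35)*(-4 - 8))*(-41) = -31/35*(-12)*(-41) = (372/35)*(-41) = -15252/35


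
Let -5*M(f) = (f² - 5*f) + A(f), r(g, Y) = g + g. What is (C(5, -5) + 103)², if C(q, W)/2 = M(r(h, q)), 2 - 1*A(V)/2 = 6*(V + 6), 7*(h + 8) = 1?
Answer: 341547361/60025 ≈ 5690.1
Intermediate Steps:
h = -55/7 (h = -8 + (⅐)*1 = -8 + ⅐ = -55/7 ≈ -7.8571)
r(g, Y) = 2*g
A(V) = -68 - 12*V (A(V) = 4 - 12*(V + 6) = 4 - 12*(6 + V) = 4 - 2*(36 + 6*V) = 4 + (-72 - 12*V) = -68 - 12*V)
M(f) = 68/5 - f²/5 + 17*f/5 (M(f) = -((f² - 5*f) + (-68 - 12*f))/5 = -(-68 + f² - 17*f)/5 = 68/5 - f²/5 + 17*f/5)
C(q, W) = -43716/245 (C(q, W) = 2*(68/5 - (2*(-55/7))²/5 + 17*(2*(-55/7))/5) = 2*(68/5 - (-110/7)²/5 + (17/5)*(-110/7)) = 2*(68/5 - ⅕*12100/49 - 374/7) = 2*(68/5 - 2420/49 - 374/7) = 2*(-21858/245) = -43716/245)
(C(5, -5) + 103)² = (-43716/245 + 103)² = (-18481/245)² = 341547361/60025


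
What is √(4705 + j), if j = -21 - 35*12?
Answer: 2*√1066 ≈ 65.299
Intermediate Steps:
j = -441 (j = -21 - 420 = -441)
√(4705 + j) = √(4705 - 441) = √4264 = 2*√1066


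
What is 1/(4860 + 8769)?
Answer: 1/13629 ≈ 7.3373e-5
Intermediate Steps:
1/(4860 + 8769) = 1/13629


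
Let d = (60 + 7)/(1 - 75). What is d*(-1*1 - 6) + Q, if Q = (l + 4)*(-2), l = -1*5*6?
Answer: 4317/74 ≈ 58.338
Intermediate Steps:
l = -30 (l = -5*6 = -30)
d = -67/74 (d = 67/(-74) = 67*(-1/74) = -67/74 ≈ -0.90541)
Q = 52 (Q = (-30 + 4)*(-2) = -26*(-2) = 52)
d*(-1*1 - 6) + Q = -67*(-1*1 - 6)/74 + 52 = -67*(-1 - 6)/74 + 52 = -67/74*(-7) + 52 = 469/74 + 52 = 4317/74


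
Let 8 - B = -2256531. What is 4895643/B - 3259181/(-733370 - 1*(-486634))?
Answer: 8562400405807/556769406704 ≈ 15.379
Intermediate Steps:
B = 2256539 (B = 8 - 1*(-2256531) = 8 + 2256531 = 2256539)
4895643/B - 3259181/(-733370 - 1*(-486634)) = 4895643/2256539 - 3259181/(-733370 - 1*(-486634)) = 4895643*(1/2256539) - 3259181/(-733370 + 486634) = 4895643/2256539 - 3259181/(-246736) = 4895643/2256539 - 3259181*(-1/246736) = 4895643/2256539 + 3259181/246736 = 8562400405807/556769406704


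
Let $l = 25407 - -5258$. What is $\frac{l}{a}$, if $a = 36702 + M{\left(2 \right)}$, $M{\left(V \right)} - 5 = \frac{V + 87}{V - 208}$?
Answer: $\frac{6316990}{7561553} \approx 0.83541$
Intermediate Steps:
$M{\left(V \right)} = 5 + \frac{87 + V}{-208 + V}$ ($M{\left(V \right)} = 5 + \frac{V + 87}{V - 208} = 5 + \frac{87 + V}{-208 + V}$)
$a = \frac{7561553}{206}$ ($a = 36702 + \frac{-953 + 6 \cdot 2}{-208 + 2} = 36702 + \frac{-953 + 12}{-206} = 36702 - - \frac{941}{206} = 36702 + \frac{941}{206} = \frac{7561553}{206} \approx 36707.0$)
$l = 30665$ ($l = 25407 + 5258 = 30665$)
$\frac{l}{a} = \frac{30665}{\frac{7561553}{206}} = 30665 \cdot \frac{206}{7561553} = \frac{6316990}{7561553}$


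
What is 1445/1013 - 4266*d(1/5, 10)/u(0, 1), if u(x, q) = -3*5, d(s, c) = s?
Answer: 1476611/25325 ≈ 58.306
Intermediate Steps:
u(x, q) = -15
1445/1013 - 4266*d(1/5, 10)/u(0, 1) = 1445/1013 - 4266/(-15/1/5) = 1445*(1/1013) - 4266/(-15/(⅕)) = 1445/1013 - 4266/(5*(-15)) = 1445/1013 - 4266/(-75) = 1445/1013 - 4266*(-1/75) = 1445/1013 + 1422/25 = 1476611/25325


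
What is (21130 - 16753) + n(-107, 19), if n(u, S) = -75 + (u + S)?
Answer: 4214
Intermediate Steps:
n(u, S) = -75 + S + u (n(u, S) = -75 + (S + u) = -75 + S + u)
(21130 - 16753) + n(-107, 19) = (21130 - 16753) + (-75 + 19 - 107) = 4377 - 163 = 4214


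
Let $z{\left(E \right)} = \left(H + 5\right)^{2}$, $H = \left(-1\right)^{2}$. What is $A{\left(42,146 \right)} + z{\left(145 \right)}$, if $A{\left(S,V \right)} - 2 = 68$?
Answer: $106$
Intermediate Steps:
$A{\left(S,V \right)} = 70$ ($A{\left(S,V \right)} = 2 + 68 = 70$)
$H = 1$
$z{\left(E \right)} = 36$ ($z{\left(E \right)} = \left(1 + 5\right)^{2} = 6^{2} = 36$)
$A{\left(42,146 \right)} + z{\left(145 \right)} = 70 + 36 = 106$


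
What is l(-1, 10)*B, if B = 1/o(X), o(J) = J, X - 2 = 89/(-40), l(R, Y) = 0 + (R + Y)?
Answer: -40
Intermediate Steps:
l(R, Y) = R + Y
X = -9/40 (X = 2 + 89/(-40) = 2 + 89*(-1/40) = 2 - 89/40 = -9/40 ≈ -0.22500)
B = -40/9 (B = 1/(-9/40) = -40/9 ≈ -4.4444)
l(-1, 10)*B = (-1 + 10)*(-40/9) = 9*(-40/9) = -40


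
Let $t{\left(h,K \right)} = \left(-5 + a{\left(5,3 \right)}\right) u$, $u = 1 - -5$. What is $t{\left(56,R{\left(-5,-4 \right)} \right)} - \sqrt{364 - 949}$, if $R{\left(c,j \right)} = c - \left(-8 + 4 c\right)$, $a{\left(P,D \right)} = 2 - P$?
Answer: $-48 - 3 i \sqrt{65} \approx -48.0 - 24.187 i$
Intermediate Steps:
$u = 6$ ($u = 1 + 5 = 6$)
$R{\left(c,j \right)} = 8 - 3 c$ ($R{\left(c,j \right)} = c - \left(-8 + 4 c\right) = 8 - 3 c$)
$t{\left(h,K \right)} = -48$ ($t{\left(h,K \right)} = \left(-5 + \left(2 - 5\right)\right) 6 = \left(-5 - 3\right) 6 = \left(-8\right) 6 = -48$)
$t{\left(56,R{\left(-5,-4 \right)} \right)} - \sqrt{364 - 949} = -48 - \sqrt{364 - 949} = -48 - \sqrt{-585} = -48 - 3 i \sqrt{65}$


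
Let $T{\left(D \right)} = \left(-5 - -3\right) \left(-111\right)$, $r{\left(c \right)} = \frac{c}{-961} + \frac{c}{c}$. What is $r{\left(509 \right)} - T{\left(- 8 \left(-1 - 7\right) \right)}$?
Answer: $- \frac{212890}{961} \approx -221.53$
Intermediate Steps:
$r{\left(c \right)} = 1 - \frac{c}{961}$ ($r{\left(c \right)} = c \left(- \frac{1}{961}\right) + 1 = - \frac{c}{961} + 1 = 1 - \frac{c}{961}$)
$T{\left(D \right)} = 222$ ($T{\left(D \right)} = \left(-5 + 3\right) \left(-111\right) = \left(-2\right) \left(-111\right) = 222$)
$r{\left(509 \right)} - T{\left(- 8 \left(-1 - 7\right) \right)} = \left(1 - \frac{509}{961}\right) - 222 = \frac{452}{961} - 222 = - \frac{212890}{961}$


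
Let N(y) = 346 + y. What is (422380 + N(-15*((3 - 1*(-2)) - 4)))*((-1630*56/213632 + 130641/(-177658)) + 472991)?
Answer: 237135435296675822537/1186044808 ≈ 1.9994e+11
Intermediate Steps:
(422380 + N(-15*((3 - 1*(-2)) - 4)))*((-1630*56/213632 + 130641/(-177658)) + 472991) = (422380 + (346 - 15*((3 - 1*(-2)) - 4)))*((-1630*56/213632 + 130641/(-177658)) + 472991) = (422380 + (346 - 15*((3 + 2) - 4)))*((-91280*1/213632 + 130641*(-1/177658)) + 472991) = (422380 + (346 - 15*(5 - 4)))*((-5705/13352 - 130641/177658) + 472991) = (422380 + (346 - 15*1))*(-1378928761/1186044808 + 472991) = (422380 + (346 - 15))*(560987140851967/1186044808) = (422380 + 331)*(560987140851967/1186044808) = 422711*(560987140851967/1186044808) = 237135435296675822537/1186044808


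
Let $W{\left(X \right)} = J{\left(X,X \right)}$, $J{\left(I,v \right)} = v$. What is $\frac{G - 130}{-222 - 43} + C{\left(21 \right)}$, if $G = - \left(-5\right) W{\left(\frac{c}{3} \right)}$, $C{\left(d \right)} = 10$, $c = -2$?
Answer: $\frac{1670}{159} \approx 10.503$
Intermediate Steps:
$W{\left(X \right)} = X$
$G = - \frac{10}{3}$ ($G = - \left(-5\right) \left(- \frac{2}{3}\right) = - \left(-5\right) \left(\left(-2\right) \frac{1}{3}\right) = - \frac{\left(-5\right) \left(-2\right)}{3} = \left(-1\right) \frac{10}{3} = - \frac{10}{3} \approx -3.3333$)
$\frac{G - 130}{-222 - 43} + C{\left(21 \right)} = \frac{- \frac{10}{3} - 130}{-222 - 43} + 10 = - \frac{400}{3 \left(-265\right)} + 10 = \left(- \frac{400}{3}\right) \left(- \frac{1}{265}\right) + 10 = \frac{80}{159} + 10 = \frac{1670}{159}$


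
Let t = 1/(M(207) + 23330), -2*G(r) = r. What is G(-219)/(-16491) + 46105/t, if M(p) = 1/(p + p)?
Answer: 53214631183669/49473 ≈ 1.0756e+9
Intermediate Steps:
M(p) = 1/(2*p)
G(r) = -r/2
t = 414/9658621 (t = 1/((1/2)/207 + 23330) = 1/((1/2)*(1/207) + 23330) = 1/(1/414 + 23330) = 1/(9658621/414) = 414/9658621 ≈ 4.2863e-5)
G(-219)/(-16491) + 46105/t = -1/2*(-219)/(-16491) + 46105/(414/9658621) = (219/2)*(-1/16491) + 46105*(9658621/414) = -73/10994 + 445310721205/414 = 53214631183669/49473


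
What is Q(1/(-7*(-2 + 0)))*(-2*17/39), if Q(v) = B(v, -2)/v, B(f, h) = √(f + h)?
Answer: -34*I*√42/13 ≈ -16.95*I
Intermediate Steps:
Q(v) = √(-2 + v)/v (Q(v) = √(v - 2)/v = √(-2 + v)/v)
Q(1/(-7*(-2 + 0)))*(-2*17/39) = (√(-2 + 1/(-7*(-2 + 0)))/(1/(-7*(-2 + 0))))*(-2*17/39) = (√(-2 + 1/(-7*(-2)))/(1/(-7*(-2))))*(-34*1/39) = (√(-2 + 1/14)/(1/14))*(-34/39) = (14*√(-27/14))*(-34/39) = (14*(3*I*√42/14))*(-34/39) = (3*I*√42)*(-34/39) = -34*I*√42/13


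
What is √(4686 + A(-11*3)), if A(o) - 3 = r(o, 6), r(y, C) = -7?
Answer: √4682 ≈ 68.425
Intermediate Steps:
A(o) = -4 (A(o) = 3 - 7 = -4)
√(4686 + A(-11*3)) = √(4686 - 4) = √4682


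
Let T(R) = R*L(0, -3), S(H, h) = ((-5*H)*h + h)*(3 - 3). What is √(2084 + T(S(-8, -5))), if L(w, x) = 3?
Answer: 2*√521 ≈ 45.651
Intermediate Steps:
S(H, h) = 0 (S(H, h) = (-5*H*h + h)*0 = (h - 5*H*h)*0 = 0)
T(R) = 3*R (T(R) = R*3 = 3*R)
√(2084 + T(S(-8, -5))) = √(2084 + 3*0) = √(2084 + 0) = √2084 = 2*√521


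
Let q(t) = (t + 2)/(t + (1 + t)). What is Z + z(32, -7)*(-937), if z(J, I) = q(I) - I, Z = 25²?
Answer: -81827/13 ≈ -6294.4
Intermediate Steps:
Z = 625
q(t) = (2 + t)/(1 + 2*t)
z(J, I) = -I + (2 + I)/(1 + 2*I) (z(J, I) = (2 + I)/(1 + 2*I) - I = -I + (2 + I)/(1 + 2*I))
Z + z(32, -7)*(-937) = 625 + (2*(1 - 1*(-7)²)/(1 + 2*(-7)))*(-937) = 625 + (2*(1 - 1*49)/(1 - 14))*(-937) = 625 + (2*(1 - 49)/(-13))*(-937) = 625 + (2*(-1/13)*(-48))*(-937) = 625 + (96/13)*(-937) = 625 - 89952/13 = -81827/13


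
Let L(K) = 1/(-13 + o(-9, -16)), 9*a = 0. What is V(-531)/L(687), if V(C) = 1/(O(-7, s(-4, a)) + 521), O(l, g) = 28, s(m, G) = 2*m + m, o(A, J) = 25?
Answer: 4/183 ≈ 0.021858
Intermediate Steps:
a = 0 (a = (1/9)*0 = 0)
s(m, G) = 3*m
L(K) = 1/12 (L(K) = 1/(-13 + 25) = 1/12)
V(C) = 1/549 (V(C) = 1/(28 + 521) = 1/549)
V(-531)/L(687) = 1/(549*(1/12)) = (1/549)*12 = 4/183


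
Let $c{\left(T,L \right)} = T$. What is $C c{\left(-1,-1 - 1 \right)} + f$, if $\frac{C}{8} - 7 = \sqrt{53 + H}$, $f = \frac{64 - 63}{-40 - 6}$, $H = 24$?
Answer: $- \frac{2577}{46} - 8 \sqrt{77} \approx -126.22$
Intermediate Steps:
$f = - \frac{1}{46}$ ($f = 1 \frac{1}{-46} = 1 \left(- \frac{1}{46}\right) = - \frac{1}{46} \approx -0.021739$)
$C = 56 + 8 \sqrt{77}$ ($C = 56 + 8 \sqrt{53 + 24} = 56 + 8 \sqrt{77} \approx 126.2$)
$C c{\left(-1,-1 - 1 \right)} + f = \left(56 + 8 \sqrt{77}\right) \left(-1\right) - \frac{1}{46} = \left(-56 - 8 \sqrt{77}\right) - \frac{1}{46} = - \frac{2577}{46} - 8 \sqrt{77}$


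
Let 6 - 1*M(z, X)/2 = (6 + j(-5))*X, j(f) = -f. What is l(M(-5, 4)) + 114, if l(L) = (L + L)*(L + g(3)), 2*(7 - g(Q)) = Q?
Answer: 10830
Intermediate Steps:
g(Q) = 7 - Q/2
M(z, X) = 12 - 22*X (M(z, X) = 12 - 2*(6 - 1*(-5))*X = 12 - 2*(6 + 5)*X = 12 - 22*X)
l(L) = 2*L*(11/2 + L) (l(L) = (L + L)*(L + (7 - ½*3)) = (2*L)*(L + (7 - 3/2)) = (2*L)*(L + 11/2) = (2*L)*(11/2 + L) = 2*L*(11/2 + L))
l(M(-5, 4)) + 114 = (12 - 22*4)*(11 + 2*(12 - 22*4)) + 114 = (12 - 88)*(11 + 2*(12 - 88)) + 114 = -76*(11 + 2*(-76)) + 114 = -76*(11 - 152) + 114 = -76*(-141) + 114 = 10716 + 114 = 10830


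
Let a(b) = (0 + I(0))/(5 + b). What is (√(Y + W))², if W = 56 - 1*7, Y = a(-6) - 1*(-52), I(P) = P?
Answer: 101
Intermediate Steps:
a(b) = 0 (a(b) = (0 + 0)/(5 + b) = 0/(5 + b) = 0)
Y = 52 (Y = 0 - 1*(-52) = 0 + 52 = 52)
W = 49 (W = 56 - 7 = 49)
(√(Y + W))² = (√(52 + 49))² = (√101)² = 101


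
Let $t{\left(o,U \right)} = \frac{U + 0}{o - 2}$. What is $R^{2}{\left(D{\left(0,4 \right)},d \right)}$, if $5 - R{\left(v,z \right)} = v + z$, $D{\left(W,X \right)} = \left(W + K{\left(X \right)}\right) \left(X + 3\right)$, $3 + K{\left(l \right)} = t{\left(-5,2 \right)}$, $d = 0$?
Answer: $784$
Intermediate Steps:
$t{\left(o,U \right)} = \frac{U}{-2 + o}$
$K{\left(l \right)} = - \frac{23}{7}$ ($K{\left(l \right)} = -3 + \frac{2}{-2 - 5} = -3 + \frac{2}{-7} = -3 + 2 \left(- \frac{1}{7}\right) = -3 - \frac{2}{7} = - \frac{23}{7}$)
$D{\left(W,X \right)} = \left(3 + X\right) \left(- \frac{23}{7} + W\right)$ ($D{\left(W,X \right)} = \left(W - \frac{23}{7}\right) \left(X + 3\right) = \left(- \frac{23}{7} + W\right) \left(3 + X\right) = \left(3 + X\right) \left(- \frac{23}{7} + W\right)$)
$R{\left(v,z \right)} = 5 - v - z$ ($R{\left(v,z \right)} = 5 - \left(v + z\right) = 5 - v - z$)
$R^{2}{\left(D{\left(0,4 \right)},d \right)} = \left(5 - \left(- \frac{69}{7} + 3 \cdot 0 - \frac{92}{7} + 0 \cdot 4\right) - 0\right)^{2} = \left(5 - \left(- \frac{69}{7} + 0 - \frac{92}{7} + 0\right) + 0\right)^{2} = \left(5 - -23 + 0\right)^{2} = \left(5 + 23 + 0\right)^{2} = 28^{2} = 784$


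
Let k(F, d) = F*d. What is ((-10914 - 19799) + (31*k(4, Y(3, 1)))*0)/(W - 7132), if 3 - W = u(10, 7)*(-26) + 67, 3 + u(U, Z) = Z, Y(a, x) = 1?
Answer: 30713/7092 ≈ 4.3307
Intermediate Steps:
u(U, Z) = -3 + Z
W = 40 (W = 3 - ((-3 + 7)*(-26) + 67) = 3 - (4*(-26) + 67) = 3 - (-104 + 67) = 3 - 1*(-37) = 3 + 37 = 40)
((-10914 - 19799) + (31*k(4, Y(3, 1)))*0)/(W - 7132) = ((-10914 - 19799) + (31*(4*1))*0)/(40 - 7132) = (-30713 + (31*4)*0)/(-7092) = (-30713 + 124*0)*(-1/7092) = (-30713 + 0)*(-1/7092) = -30713*(-1/7092) = 30713/7092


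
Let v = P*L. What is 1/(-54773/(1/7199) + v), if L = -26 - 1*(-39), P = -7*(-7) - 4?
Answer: -1/394310242 ≈ -2.5361e-9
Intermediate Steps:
P = 45 (P = 49 - 4 = 45)
L = 13 (L = -26 + 39 = 13)
v = 585 (v = 45*13 = 585)
1/(-54773/(1/7199) + v) = 1/(-54773/(1/7199) + 585) = 1/(-54773/1/7199 + 585) = 1/(-54773*7199 + 585) = 1/(-394310827 + 585) = 1/(-394310242) = -1/394310242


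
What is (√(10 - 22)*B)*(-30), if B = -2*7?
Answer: 840*I*√3 ≈ 1454.9*I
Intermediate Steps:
B = -14
(√(10 - 22)*B)*(-30) = (√(10 - 22)*(-14))*(-30) = (√(-12)*(-14))*(-30) = ((2*I*√3)*(-14))*(-30) = -28*I*√3*(-30) = 840*I*√3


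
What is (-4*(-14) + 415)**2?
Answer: 221841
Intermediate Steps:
(-4*(-14) + 415)**2 = (56 + 415)**2 = 471**2 = 221841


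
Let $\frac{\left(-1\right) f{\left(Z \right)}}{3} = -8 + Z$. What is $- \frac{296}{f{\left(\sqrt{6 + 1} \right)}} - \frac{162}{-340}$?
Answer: $- \frac{388709}{29070} - \frac{296 \sqrt{7}}{171} \approx -17.951$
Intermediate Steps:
$f{\left(Z \right)} = 24 - 3 Z$ ($f{\left(Z \right)} = - 3 \left(-8 + Z\right) = 24 - 3 Z$)
$- \frac{296}{f{\left(\sqrt{6 + 1} \right)}} - \frac{162}{-340} = - \frac{296}{24 - 3 \sqrt{6 + 1}} - \frac{162}{-340} = - \frac{296}{24 - 3 \sqrt{7}} - - \frac{81}{170} = - \frac{296}{24 - 3 \sqrt{7}} + \frac{81}{170} = \frac{81}{170} - \frac{296}{24 - 3 \sqrt{7}}$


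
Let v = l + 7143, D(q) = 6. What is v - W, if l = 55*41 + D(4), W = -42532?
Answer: 51936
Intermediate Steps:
l = 2261 (l = 55*41 + 6 = 2255 + 6 = 2261)
v = 9404 (v = 2261 + 7143 = 9404)
v - W = 9404 - 1*(-42532) = 9404 + 42532 = 51936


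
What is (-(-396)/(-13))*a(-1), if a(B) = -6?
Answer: 2376/13 ≈ 182.77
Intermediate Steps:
(-(-396)/(-13))*a(-1) = -(-396)/(-13)*(-6) = -(-396)*(-1)/13*(-6) = -18*22/13*(-6) = -396/13*(-6) = 2376/13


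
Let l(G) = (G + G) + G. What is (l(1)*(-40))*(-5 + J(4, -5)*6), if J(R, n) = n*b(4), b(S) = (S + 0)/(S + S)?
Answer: 2400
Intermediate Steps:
l(G) = 3*G (l(G) = 2*G + G = 3*G)
b(S) = ½ (b(S) = S/((2*S)) = S*(1/(2*S)) = ½)
J(R, n) = n/2 (J(R, n) = n*(½) = n/2)
(l(1)*(-40))*(-5 + J(4, -5)*6) = ((3*1)*(-40))*(-5 + ((½)*(-5))*6) = (3*(-40))*(-5 - 5/2*6) = -120*(-5 - 15) = -120*(-20) = 2400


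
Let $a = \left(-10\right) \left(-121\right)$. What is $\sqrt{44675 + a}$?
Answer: $\sqrt{45885} \approx 214.21$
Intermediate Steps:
$a = 1210$
$\sqrt{44675 + a} = \sqrt{44675 + 1210} = \sqrt{45885}$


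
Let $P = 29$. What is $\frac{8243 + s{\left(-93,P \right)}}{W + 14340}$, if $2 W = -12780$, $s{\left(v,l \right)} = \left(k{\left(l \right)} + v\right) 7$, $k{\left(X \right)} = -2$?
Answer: $\frac{1263}{1325} \approx 0.95321$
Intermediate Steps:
$s{\left(v,l \right)} = -14 + 7 v$ ($s{\left(v,l \right)} = \left(-2 + v\right) 7 = -14 + 7 v$)
$W = -6390$ ($W = \frac{1}{2} \left(-12780\right) = -6390$)
$\frac{8243 + s{\left(-93,P \right)}}{W + 14340} = \frac{8243 + \left(-14 + 7 \left(-93\right)\right)}{-6390 + 14340} = \frac{8243 - 665}{7950} = \left(8243 - 665\right) \frac{1}{7950} = 7578 \cdot \frac{1}{7950} = \frac{1263}{1325}$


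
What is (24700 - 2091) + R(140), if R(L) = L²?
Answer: 42209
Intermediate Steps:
(24700 - 2091) + R(140) = (24700 - 2091) + 140² = 22609 + 19600 = 42209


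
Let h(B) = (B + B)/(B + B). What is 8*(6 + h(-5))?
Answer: 56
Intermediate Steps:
h(B) = 1 (h(B) = (2*B)/((2*B)) = (2*B)*(1/(2*B)) = 1)
8*(6 + h(-5)) = 8*(6 + 1) = 8*7 = 56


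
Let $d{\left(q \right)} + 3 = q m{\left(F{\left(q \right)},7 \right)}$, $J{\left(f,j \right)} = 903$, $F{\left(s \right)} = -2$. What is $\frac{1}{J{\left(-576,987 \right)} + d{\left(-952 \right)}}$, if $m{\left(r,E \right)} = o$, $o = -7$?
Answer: $\frac{1}{7564} \approx 0.00013221$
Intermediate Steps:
$m{\left(r,E \right)} = -7$
$d{\left(q \right)} = -3 - 7 q$ ($d{\left(q \right)} = -3 + q \left(-7\right) = -3 - 7 q$)
$\frac{1}{J{\left(-576,987 \right)} + d{\left(-952 \right)}} = \frac{1}{903 - -6661} = \frac{1}{903 + \left(-3 + 6664\right)} = \frac{1}{903 + 6661} = \frac{1}{7564}$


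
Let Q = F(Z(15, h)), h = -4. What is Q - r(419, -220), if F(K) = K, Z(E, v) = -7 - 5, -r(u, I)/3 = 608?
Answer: 1812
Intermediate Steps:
r(u, I) = -1824 (r(u, I) = -3*608 = -1824)
Z(E, v) = -12
Q = -12
Q - r(419, -220) = -12 - 1*(-1824) = -12 + 1824 = 1812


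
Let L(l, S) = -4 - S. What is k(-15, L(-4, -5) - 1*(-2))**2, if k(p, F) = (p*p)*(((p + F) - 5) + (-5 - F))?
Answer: 31640625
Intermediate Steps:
k(p, F) = p**2*(-10 + p) (k(p, F) = p**2*(((F + p) - 5) + (-5 - F)) = p**2*((-5 + F + p) + (-5 - F)) = p**2*(-10 + p))
k(-15, L(-4, -5) - 1*(-2))**2 = ((-15)**2*(-10 - 15))**2 = (225*(-25))**2 = (-5625)**2 = 31640625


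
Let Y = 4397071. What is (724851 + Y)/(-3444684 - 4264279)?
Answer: -5121922/7708963 ≈ -0.66441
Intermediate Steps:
(724851 + Y)/(-3444684 - 4264279) = (724851 + 4397071)/(-3444684 - 4264279) = 5121922/(-7708963) = 5121922*(-1/7708963) = -5121922/7708963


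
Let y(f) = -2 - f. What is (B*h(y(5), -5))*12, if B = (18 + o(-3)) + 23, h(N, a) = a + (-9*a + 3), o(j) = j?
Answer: 19608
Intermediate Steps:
h(N, a) = 3 - 8*a (h(N, a) = a + (3 - 9*a) = 3 - 8*a)
B = 38 (B = (18 - 3) + 23 = 15 + 23 = 38)
(B*h(y(5), -5))*12 = (38*(3 - 8*(-5)))*12 = (38*(3 + 40))*12 = (38*43)*12 = 1634*12 = 19608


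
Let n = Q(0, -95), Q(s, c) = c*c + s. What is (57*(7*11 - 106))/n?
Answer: -87/475 ≈ -0.18316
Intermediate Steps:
Q(s, c) = s + c² (Q(s, c) = c² + s = s + c²)
n = 9025 (n = 0 + (-95)² = 0 + 9025 = 9025)
(57*(7*11 - 106))/n = (57*(7*11 - 106))/9025 = (57*(77 - 106))*(1/9025) = (57*(-29))*(1/9025) = -1653*1/9025 = -87/475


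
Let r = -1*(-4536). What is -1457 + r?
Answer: 3079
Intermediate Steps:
r = 4536
-1457 + r = -1457 + 4536 = 3079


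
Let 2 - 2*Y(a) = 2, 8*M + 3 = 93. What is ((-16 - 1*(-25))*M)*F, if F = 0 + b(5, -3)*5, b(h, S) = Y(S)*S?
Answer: 0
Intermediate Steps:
M = 45/4 (M = -3/8 + (1/8)*93 = -3/8 + 93/8 = 45/4 ≈ 11.250)
Y(a) = 0 (Y(a) = 1 - 1/2*2 = 1 - 1 = 0)
b(h, S) = 0 (b(h, S) = 0*S = 0)
F = 0 (F = 0 + 0*5 = 0 + 0 = 0)
((-16 - 1*(-25))*M)*F = ((-16 - 1*(-25))*(45/4))*0 = ((-16 + 25)*(45/4))*0 = (9*(45/4))*0 = (405/4)*0 = 0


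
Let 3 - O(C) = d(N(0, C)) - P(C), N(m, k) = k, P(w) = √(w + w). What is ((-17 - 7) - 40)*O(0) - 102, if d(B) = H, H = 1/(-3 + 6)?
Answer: -818/3 ≈ -272.67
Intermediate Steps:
H = ⅓ (H = 1/3 = ⅓ ≈ 0.33333)
P(w) = √2*√w (P(w) = √(2*w) = √2*√w)
d(B) = ⅓
O(C) = 8/3 + √2*√C (O(C) = 3 - (⅓ - √2*√C) = 3 + (-⅓ + √2*√C) = 8/3 + √2*√C)
((-17 - 7) - 40)*O(0) - 102 = ((-17 - 7) - 40)*(8/3 + √2*√0) - 102 = (-24 - 40)*(8/3 + √2*0) - 102 = -64*(8/3 + 0) - 102 = -64*8/3 - 102 = -512/3 - 102 = -818/3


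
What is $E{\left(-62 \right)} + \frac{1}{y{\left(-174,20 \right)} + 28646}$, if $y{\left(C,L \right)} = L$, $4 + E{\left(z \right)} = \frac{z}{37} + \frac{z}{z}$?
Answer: $- \frac{4959181}{1060642} \approx -4.6756$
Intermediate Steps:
$E{\left(z \right)} = -3 + \frac{z}{37}$ ($E{\left(z \right)} = -4 + \left(\frac{z}{37} + \frac{z}{z}\right) = -4 + \left(z \frac{1}{37} + 1\right) = -4 + \left(\frac{z}{37} + 1\right) = -4 + \left(1 + \frac{z}{37}\right) = -3 + \frac{z}{37}$)
$E{\left(-62 \right)} + \frac{1}{y{\left(-174,20 \right)} + 28646} = \left(-3 + \frac{1}{37} \left(-62\right)\right) + \frac{1}{20 + 28646} = \left(-3 - \frac{62}{37}\right) + \frac{1}{28666} = - \frac{173}{37} + \frac{1}{28666} = - \frac{4959181}{1060642}$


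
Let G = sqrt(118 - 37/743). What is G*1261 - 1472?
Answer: -1472 + 1261*sqrt(65114291)/743 ≈ 12223.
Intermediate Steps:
G = sqrt(65114291)/743 (G = sqrt(118 - 37*1/743) = sqrt(118 - 37/743) = sqrt(87637/743) = sqrt(65114291)/743 ≈ 10.860)
G*1261 - 1472 = (sqrt(65114291)/743)*1261 - 1472 = 1261*sqrt(65114291)/743 - 1472 = -1472 + 1261*sqrt(65114291)/743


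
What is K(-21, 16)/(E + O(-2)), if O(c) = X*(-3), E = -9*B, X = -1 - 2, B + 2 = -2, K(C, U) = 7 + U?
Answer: 23/45 ≈ 0.51111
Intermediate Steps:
B = -4 (B = -2 - 2 = -4)
X = -3
E = 36 (E = -9*(-4) = 36)
O(c) = 9 (O(c) = -3*(-3) = 9)
K(-21, 16)/(E + O(-2)) = (7 + 16)/(36 + 9) = 23/45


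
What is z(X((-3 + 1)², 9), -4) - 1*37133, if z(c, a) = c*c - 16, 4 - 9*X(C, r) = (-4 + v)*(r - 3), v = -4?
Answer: -3006365/81 ≈ -37116.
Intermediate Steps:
X(C, r) = -20/9 + 8*r/9 (X(C, r) = 4/9 - (-4 - 4)*(r - 3)/9 = 4/9 - (-8)*(-3 + r)/9 = 4/9 - (24 - 8*r)/9 = 4/9 + (-8/3 + 8*r/9) = -20/9 + 8*r/9)
z(c, a) = -16 + c² (z(c, a) = c² - 16 = -16 + c²)
z(X((-3 + 1)², 9), -4) - 1*37133 = (-16 + (-20/9 + (8/9)*9)²) - 1*37133 = (-16 + (-20/9 + 8)²) - 37133 = (-16 + (52/9)²) - 37133 = (-16 + 2704/81) - 37133 = 1408/81 - 37133 = -3006365/81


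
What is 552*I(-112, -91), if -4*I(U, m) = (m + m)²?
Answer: -4571112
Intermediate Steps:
I(U, m) = -m² (I(U, m) = -(m + m)²/4 = -4*m²/4 = -m²)
552*I(-112, -91) = 552*(-1*(-91)²) = 552*(-1*8281) = 552*(-8281) = -4571112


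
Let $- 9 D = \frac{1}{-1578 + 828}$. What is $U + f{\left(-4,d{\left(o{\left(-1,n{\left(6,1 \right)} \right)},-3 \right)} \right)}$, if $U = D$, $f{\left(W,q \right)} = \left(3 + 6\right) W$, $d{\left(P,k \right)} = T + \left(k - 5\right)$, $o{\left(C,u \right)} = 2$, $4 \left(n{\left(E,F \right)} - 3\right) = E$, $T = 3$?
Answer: $- \frac{242999}{6750} \approx -36.0$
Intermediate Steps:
$n{\left(E,F \right)} = 3 + \frac{E}{4}$
$d{\left(P,k \right)} = -2 + k$ ($d{\left(P,k \right)} = 3 + \left(k - 5\right) = 3 + \left(-5 + k\right) = -2 + k$)
$f{\left(W,q \right)} = 9 W$
$D = \frac{1}{6750}$ ($D = - \frac{1}{9 \left(-1578 + 828\right)} = - \frac{1}{9 \left(-750\right)} = \left(- \frac{1}{9}\right) \left(- \frac{1}{750}\right) = \frac{1}{6750} \approx 0.00014815$)
$U = \frac{1}{6750} \approx 0.00014815$
$U + f{\left(-4,d{\left(o{\left(-1,n{\left(6,1 \right)} \right)},-3 \right)} \right)} = \frac{1}{6750} + 9 \left(-4\right) = \frac{1}{6750} - 36 = - \frac{242999}{6750}$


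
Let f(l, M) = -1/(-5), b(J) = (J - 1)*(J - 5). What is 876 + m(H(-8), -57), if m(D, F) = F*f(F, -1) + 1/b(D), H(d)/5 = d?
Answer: 1595188/1845 ≈ 864.60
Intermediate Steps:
b(J) = (-1 + J)*(-5 + J)
H(d) = 5*d
f(l, M) = ⅕ (f(l, M) = -1*(-⅕) = ⅕)
m(D, F) = 1/(5 + D² - 6*D) + F/5 (m(D, F) = F*(⅕) + 1/(5 + D² - 6*D) = F/5 + 1/(5 + D² - 6*D) = 1/(5 + D² - 6*D) + F/5)
876 + m(H(-8), -57) = 876 + (1/(5 + (5*(-8))² - 30*(-8)) + (⅕)*(-57)) = 876 + (1/(5 + (-40)² - 6*(-40)) - 57/5) = 876 + (1/(5 + 1600 + 240) - 57/5) = 876 + (1/1845 - 57/5) = 876 - 21032/1845 = 1595188/1845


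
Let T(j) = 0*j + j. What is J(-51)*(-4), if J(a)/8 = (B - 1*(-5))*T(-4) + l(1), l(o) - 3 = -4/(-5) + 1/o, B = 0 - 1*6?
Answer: -1408/5 ≈ -281.60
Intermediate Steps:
T(j) = j (T(j) = 0 + j = j)
B = -6 (B = 0 - 6 = -6)
l(o) = 19/5 + 1/o (l(o) = 3 + (-4/(-5) + 1/o) = 3 + (-4*(-⅕) + 1/o) = 3 + (⅘ + 1/o) = 19/5 + 1/o)
J(a) = 352/5 (J(a) = 8*((-6 - 1*(-5))*(-4) + (19/5 + 1/1)) = 8*((-6 + 5)*(-4) + (19/5 + 1)) = 8*(-1*(-4) + 24/5) = 8*(4 + 24/5) = 8*(44/5) = 352/5)
J(-51)*(-4) = (352/5)*(-4) = -1408/5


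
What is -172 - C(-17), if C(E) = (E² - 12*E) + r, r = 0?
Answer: -665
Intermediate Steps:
C(E) = E² - 12*E (C(E) = (E² - 12*E) + 0 = E² - 12*E)
-172 - C(-17) = -172 - (-17)*(-12 - 17) = -172 - (-17)*(-29) = -172 - 1*493 = -172 - 493 = -665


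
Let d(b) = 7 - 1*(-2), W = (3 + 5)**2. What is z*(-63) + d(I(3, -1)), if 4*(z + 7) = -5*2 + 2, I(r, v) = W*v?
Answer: 576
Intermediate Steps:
W = 64 (W = 8**2 = 64)
I(r, v) = 64*v
d(b) = 9 (d(b) = 7 + 2 = 9)
z = -9 (z = -7 + (-5*2 + 2)/4 = -7 + (-10 + 2)/4 = -7 + (1/4)*(-8) = -7 - 2 = -9)
z*(-63) + d(I(3, -1)) = -9*(-63) + 9 = 567 + 9 = 576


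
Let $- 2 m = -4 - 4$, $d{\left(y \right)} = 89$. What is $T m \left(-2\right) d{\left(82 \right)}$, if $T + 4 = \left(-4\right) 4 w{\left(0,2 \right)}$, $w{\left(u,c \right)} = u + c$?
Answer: $25632$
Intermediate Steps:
$w{\left(u,c \right)} = c + u$
$T = -36$ ($T = -4 + \left(-4\right) 4 \left(2 + 0\right) = -4 - 32 = -36$)
$m = 4$ ($m = - \frac{-4 - 4}{2} = \left(- \frac{1}{2}\right) \left(-8\right) = 4$)
$T m \left(-2\right) d{\left(82 \right)} = \left(-36\right) 4 \left(-2\right) 89 = \left(-144\right) \left(-2\right) 89 = 288 \cdot 89 = 25632$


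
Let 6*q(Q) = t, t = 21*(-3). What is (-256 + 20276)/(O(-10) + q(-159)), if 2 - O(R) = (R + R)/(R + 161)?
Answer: -863720/361 ≈ -2392.6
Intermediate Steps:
t = -63
O(R) = 2 - 2*R/(161 + R) (O(R) = 2 - (R + R)/(R + 161) = 2 - 2*R/(161 + R))
q(Q) = -21/2 (q(Q) = (⅙)*(-63) = -21/2)
(-256 + 20276)/(O(-10) + q(-159)) = (-256 + 20276)/(322/(161 - 10) - 21/2) = 20020/(322/151 - 21/2) = 20020/(-2527/302) = 20020*(-302/2527) = -863720/361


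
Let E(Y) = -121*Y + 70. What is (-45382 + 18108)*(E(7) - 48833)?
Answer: 1353063140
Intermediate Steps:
E(Y) = 70 - 121*Y
(-45382 + 18108)*(E(7) - 48833) = (-45382 + 18108)*((70 - 121*7) - 48833) = -27274*((70 - 847) - 48833) = -27274*(-777 - 48833) = -27274*(-49610) = 1353063140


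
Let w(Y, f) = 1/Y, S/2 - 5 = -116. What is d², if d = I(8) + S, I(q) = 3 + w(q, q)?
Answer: 3066001/64 ≈ 47906.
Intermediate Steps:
S = -222 (S = 10 + 2*(-116) = 10 - 232 = -222)
I(q) = 3 + 1/q
d = -1751/8 (d = (3 + 1/8) - 222 = (3 + ⅛) - 222 = 25/8 - 222 = -1751/8 ≈ -218.88)
d² = (-1751/8)² = 3066001/64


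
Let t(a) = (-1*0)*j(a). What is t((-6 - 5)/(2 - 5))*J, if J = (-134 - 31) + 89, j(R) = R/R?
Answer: 0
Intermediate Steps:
j(R) = 1
t(a) = 0 (t(a) = -1*0*1 = 0*1 = 0)
J = -76 (J = -165 + 89 = -76)
t((-6 - 5)/(2 - 5))*J = 0*(-76) = 0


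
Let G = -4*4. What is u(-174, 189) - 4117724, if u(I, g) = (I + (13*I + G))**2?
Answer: 1894580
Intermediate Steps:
G = -16
u(I, g) = (-16 + 14*I)**2 (u(I, g) = (I + (13*I - 16))**2 = (I + (-16 + 13*I))**2 = (-16 + 14*I)**2)
u(-174, 189) - 4117724 = 4*(-8 + 7*(-174))**2 - 4117724 = 4*(-8 - 1218)**2 - 4117724 = 4*(-1226)**2 - 4117724 = 4*1503076 - 4117724 = 6012304 - 4117724 = 1894580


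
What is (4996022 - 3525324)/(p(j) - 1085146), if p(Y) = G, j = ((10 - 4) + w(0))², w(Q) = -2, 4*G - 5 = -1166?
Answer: -5882792/4341745 ≈ -1.3549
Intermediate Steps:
G = -1161/4 (G = 5/4 + (¼)*(-1166) = 5/4 - 583/2 = -1161/4 ≈ -290.25)
j = 16 (j = ((10 - 4) - 2)² = (6 - 2)² = 4² = 16)
p(Y) = -1161/4
(4996022 - 3525324)/(p(j) - 1085146) = (4996022 - 3525324)/(-1161/4 - 1085146) = 1470698/(-4341745/4) = 1470698*(-4/4341745) = -5882792/4341745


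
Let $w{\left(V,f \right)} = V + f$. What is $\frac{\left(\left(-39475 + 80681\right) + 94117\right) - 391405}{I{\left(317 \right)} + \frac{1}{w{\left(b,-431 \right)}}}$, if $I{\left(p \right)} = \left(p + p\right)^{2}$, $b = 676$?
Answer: $- \frac{62740090}{98479221} \approx -0.63709$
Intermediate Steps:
$I{\left(p \right)} = 4 p^{2}$ ($I{\left(p \right)} = \left(2 p\right)^{2} = 4 p^{2}$)
$\frac{\left(\left(-39475 + 80681\right) + 94117\right) - 391405}{I{\left(317 \right)} + \frac{1}{w{\left(b,-431 \right)}}} = \frac{\left(\left(-39475 + 80681\right) + 94117\right) - 391405}{4 \cdot 317^{2} + \frac{1}{676 - 431}} = \frac{\left(41206 + 94117\right) - 391405}{4 \cdot 100489 + \frac{1}{245}} = \frac{135323 - 391405}{401956 + \frac{1}{245}} = - \frac{256082}{\frac{98479221}{245}} = \left(-256082\right) \frac{245}{98479221} = - \frac{62740090}{98479221}$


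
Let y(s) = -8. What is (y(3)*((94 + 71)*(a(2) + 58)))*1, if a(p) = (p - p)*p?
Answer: -76560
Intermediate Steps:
a(p) = 0 (a(p) = 0*p = 0)
(y(3)*((94 + 71)*(a(2) + 58)))*1 = -8*(94 + 71)*(0 + 58)*1 = -1320*58*1 = -8*9570*1 = -76560*1 = -76560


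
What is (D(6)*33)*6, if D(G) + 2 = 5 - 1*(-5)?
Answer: 1584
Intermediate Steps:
D(G) = 8 (D(G) = -2 + (5 - 1*(-5)) = -2 + (5 + 5) = -2 + 10 = 8)
(D(6)*33)*6 = (8*33)*6 = 264*6 = 1584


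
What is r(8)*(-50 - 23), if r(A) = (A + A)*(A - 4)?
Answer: -4672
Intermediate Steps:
r(A) = 2*A*(-4 + A) (r(A) = (2*A)*(-4 + A) = 2*A*(-4 + A))
r(8)*(-50 - 23) = (2*8*(-4 + 8))*(-50 - 23) = (2*8*4)*(-73) = 64*(-73) = -4672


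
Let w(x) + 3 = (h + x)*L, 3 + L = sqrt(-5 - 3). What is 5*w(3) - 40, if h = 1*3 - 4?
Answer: -85 + 20*I*sqrt(2) ≈ -85.0 + 28.284*I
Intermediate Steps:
L = -3 + 2*I*sqrt(2) (L = -3 + sqrt(-5 - 3) = -3 + sqrt(-8) = -3 + 2*I*sqrt(2) ≈ -3.0 + 2.8284*I)
h = -1 (h = 3 - 4 = -1)
w(x) = -3 + (-1 + x)*(-3 + 2*I*sqrt(2))
5*w(3) - 40 = 5*(-1*3*(3 - 2*I*sqrt(2)) - 2*I*sqrt(2)) - 40 = 5*((-9 + 6*I*sqrt(2)) - 2*I*sqrt(2)) - 40 = 5*(-9 + 4*I*sqrt(2)) - 40 = (-45 + 20*I*sqrt(2)) - 40 = -85 + 20*I*sqrt(2)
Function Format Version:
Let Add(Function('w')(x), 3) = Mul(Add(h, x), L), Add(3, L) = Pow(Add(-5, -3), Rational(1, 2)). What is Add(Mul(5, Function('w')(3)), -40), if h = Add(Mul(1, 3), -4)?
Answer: Add(-85, Mul(20, I, Pow(2, Rational(1, 2)))) ≈ Add(-85.000, Mul(28.284, I))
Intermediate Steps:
L = Add(-3, Mul(2, I, Pow(2, Rational(1, 2)))) (L = Add(-3, Pow(Add(-5, -3), Rational(1, 2))) = Add(-3, Pow(-8, Rational(1, 2))) = Add(-3, Mul(2, I, Pow(2, Rational(1, 2)))) ≈ Add(-3.0000, Mul(2.8284, I)))
h = -1 (h = Add(3, -4) = -1)
Function('w')(x) = Add(-3, Mul(Add(-1, x), Add(-3, Mul(2, I, Pow(2, Rational(1, 2))))))
Add(Mul(5, Function('w')(3)), -40) = Add(Mul(5, Add(Mul(-1, 3, Add(3, Mul(-2, I, Pow(2, Rational(1, 2))))), Mul(-2, I, Pow(2, Rational(1, 2))))), -40) = Add(Mul(5, Add(Add(-9, Mul(6, I, Pow(2, Rational(1, 2)))), Mul(-2, I, Pow(2, Rational(1, 2))))), -40) = Add(Mul(5, Add(-9, Mul(4, I, Pow(2, Rational(1, 2))))), -40) = Add(Add(-45, Mul(20, I, Pow(2, Rational(1, 2)))), -40) = Add(-85, Mul(20, I, Pow(2, Rational(1, 2))))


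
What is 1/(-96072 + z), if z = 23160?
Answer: -1/72912 ≈ -1.3715e-5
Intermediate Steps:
1/(-96072 + z) = 1/(-96072 + 23160) = 1/(-72912) = -1/72912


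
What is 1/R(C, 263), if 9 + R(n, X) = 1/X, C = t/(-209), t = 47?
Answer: -263/2366 ≈ -0.11116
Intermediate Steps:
C = -47/209 (C = 47/(-209) = 47*(-1/209) = -47/209 ≈ -0.22488)
R(n, X) = -9 + 1/X
1/R(C, 263) = 1/(-9 + 1/263) = 1/(-2366/263) = -263/2366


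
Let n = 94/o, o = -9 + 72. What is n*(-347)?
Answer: -32618/63 ≈ -517.75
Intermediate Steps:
o = 63
n = 94/63 ≈ 1.4921
n*(-347) = (94/63)*(-347) = -32618/63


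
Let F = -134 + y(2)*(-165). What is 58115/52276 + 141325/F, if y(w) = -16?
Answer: 538110135/9357404 ≈ 57.506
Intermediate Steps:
F = 2506 (F = -134 - 16*(-165) = -134 + 2640 = 2506)
58115/52276 + 141325/F = 58115/52276 + 141325/2506 = 538110135/9357404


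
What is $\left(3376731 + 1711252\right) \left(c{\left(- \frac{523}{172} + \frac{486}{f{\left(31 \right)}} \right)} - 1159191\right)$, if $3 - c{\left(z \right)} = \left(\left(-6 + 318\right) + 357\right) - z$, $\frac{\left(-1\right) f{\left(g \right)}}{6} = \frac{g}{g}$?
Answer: $- \frac{1015102770924397}{172} \approx -5.9018 \cdot 10^{12}$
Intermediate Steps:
$f{\left(g \right)} = -6$ ($f{\left(g \right)} = - 6 \frac{g}{g} = \left(-6\right) 1 = -6$)
$c{\left(z \right)} = -666 + z$ ($c{\left(z \right)} = 3 - \left(\left(\left(-6 + 318\right) + 357\right) - z\right) = 3 - \left(\left(312 + 357\right) - z\right) = 3 - \left(669 - z\right) = 3 + \left(-669 + z\right) = -666 + z$)
$\left(3376731 + 1711252\right) \left(c{\left(- \frac{523}{172} + \frac{486}{f{\left(31 \right)}} \right)} - 1159191\right) = \left(3376731 + 1711252\right) \left(\left(-666 + \left(- \frac{523}{172} + \frac{486}{-6}\right)\right) - 1159191\right) = 5087983 \left(\left(-666 + \left(\left(-523\right) \frac{1}{172} + 486 \left(- \frac{1}{6}\right)\right)\right) - 1159191\right) = 5087983 \left(\left(-666 - \frac{14455}{172}\right) - 1159191\right) = 5087983 \left(- \frac{129007}{172} - 1159191\right) = 5087983 \left(- \frac{199509859}{172}\right) = - \frac{1015102770924397}{172}$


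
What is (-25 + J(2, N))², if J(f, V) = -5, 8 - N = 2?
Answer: 900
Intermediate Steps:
N = 6 (N = 8 - 1*2 = 8 - 2 = 6)
(-25 + J(2, N))² = (-25 - 5)² = (-30)² = 900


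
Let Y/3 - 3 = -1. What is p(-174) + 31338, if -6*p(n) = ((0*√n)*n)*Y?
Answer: 31338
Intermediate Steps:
Y = 6 (Y = 9 + 3*(-1) = 9 - 3 = 6)
p(n) = 0 (p(n) = -(0*√n)*n*6/6 = -0*n*6/6 = -0*6 = -⅙*0 = 0)
p(-174) + 31338 = 0 + 31338 = 31338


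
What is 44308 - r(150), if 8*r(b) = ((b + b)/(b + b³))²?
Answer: 44865837808615/1012590002 ≈ 44308.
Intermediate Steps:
r(b) = b²/(2*(b + b³)²) (r(b) = ((b + b)/(b + b³))²/8 = ((2*b)/(b + b³))²/8 = (2*b/(b + b³))²/8 = (4*b²/(b + b³)²)/8 = b²/(2*(b + b³)²))
44308 - r(150) = 44308 - 1/(2*(1 + 150²)²) = 44308 - 1/(2*(1 + 22500)²) = 44308 - 1/(2*22501²) = 44308 - 1/(2*506295001) = 44308 - 1*1/1012590002 = 44308 - 1/1012590002 = 44865837808615/1012590002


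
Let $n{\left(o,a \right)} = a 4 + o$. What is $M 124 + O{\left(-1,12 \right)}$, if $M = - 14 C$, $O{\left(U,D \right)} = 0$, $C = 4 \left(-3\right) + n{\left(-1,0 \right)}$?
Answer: $22568$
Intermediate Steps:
$n{\left(o,a \right)} = o + 4 a$ ($n{\left(o,a \right)} = 4 a + o = o + 4 a$)
$C = -13$ ($C = 4 \left(-3\right) + \left(-1 + 4 \cdot 0\right) = -12 + \left(-1 + 0\right) = -12 - 1 = -13$)
$M = 182$ ($M = \left(-14\right) \left(-13\right) = 182$)
$M 124 + O{\left(-1,12 \right)} = 182 \cdot 124 + 0 = 22568 + 0 = 22568$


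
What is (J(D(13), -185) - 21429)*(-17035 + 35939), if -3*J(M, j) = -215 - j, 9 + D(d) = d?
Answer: -404904776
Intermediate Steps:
D(d) = -9 + d
J(M, j) = 215/3 + j/3 (J(M, j) = -(-215 - j)/3 = 215/3 + j/3)
(J(D(13), -185) - 21429)*(-17035 + 35939) = ((215/3 + (1/3)*(-185)) - 21429)*(-17035 + 35939) = ((215/3 - 185/3) - 21429)*18904 = (10 - 21429)*18904 = -21419*18904 = -404904776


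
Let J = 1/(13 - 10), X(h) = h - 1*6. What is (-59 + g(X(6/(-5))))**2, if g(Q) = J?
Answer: 30976/9 ≈ 3441.8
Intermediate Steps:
X(h) = -6 + h (X(h) = h - 6 = -6 + h)
J = 1/3 ≈ 0.33333
g(Q) = 1/3
(-59 + g(X(6/(-5))))**2 = (-59 + 1/3)**2 = (-176/3)**2 = 30976/9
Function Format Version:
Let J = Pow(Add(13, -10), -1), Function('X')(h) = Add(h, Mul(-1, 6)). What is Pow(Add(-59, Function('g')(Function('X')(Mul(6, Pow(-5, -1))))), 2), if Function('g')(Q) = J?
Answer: Rational(30976, 9) ≈ 3441.8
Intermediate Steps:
Function('X')(h) = Add(-6, h) (Function('X')(h) = Add(h, -6) = Add(-6, h))
J = Rational(1, 3) (J = Pow(3, -1) = Rational(1, 3) ≈ 0.33333)
Function('g')(Q) = Rational(1, 3)
Pow(Add(-59, Function('g')(Function('X')(Mul(6, Pow(-5, -1))))), 2) = Pow(Add(-59, Rational(1, 3)), 2) = Pow(Rational(-176, 3), 2) = Rational(30976, 9)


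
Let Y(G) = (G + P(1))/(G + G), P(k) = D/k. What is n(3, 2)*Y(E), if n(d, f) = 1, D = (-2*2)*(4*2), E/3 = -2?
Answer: 19/6 ≈ 3.1667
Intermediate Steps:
E = -6 (E = 3*(-2) = -6)
D = -32 (D = -4*8 = -32)
P(k) = -32/k
Y(G) = (-32 + G)/(2*G) (Y(G) = (G - 32/1)/(G + G) = (G - 32*1)/((2*G)) = (G - 32)*(1/(2*G)) = (-32 + G)*(1/(2*G)) = (-32 + G)/(2*G))
n(3, 2)*Y(E) = 1*((1/2)*(-32 - 6)/(-6)) = 1*((1/2)*(-1/6)*(-38)) = 1*(19/6) = 19/6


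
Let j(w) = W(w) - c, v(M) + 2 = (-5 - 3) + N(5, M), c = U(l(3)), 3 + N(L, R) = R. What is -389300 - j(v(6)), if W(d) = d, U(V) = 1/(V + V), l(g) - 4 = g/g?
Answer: -3892929/10 ≈ -3.8929e+5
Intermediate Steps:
l(g) = 5 (l(g) = 4 + g/g = 4 + 1 = 5)
U(V) = 1/(2*V)
N(L, R) = -3 + R
c = 1/10 (c = (1/2)/5 = (1/2)*(1/5) = 1/10 ≈ 0.10000)
v(M) = -13 + M (v(M) = -2 + ((-5 - 3) + (-3 + M)) = -2 + (-8 + (-3 + M)) = -2 + (-11 + M) = -13 + M)
j(w) = -1/10 + w (j(w) = w - 1*1/10 = w - 1/10 = -1/10 + w)
-389300 - j(v(6)) = -389300 - (-1/10 + (-13 + 6)) = -389300 - (-1/10 - 7) = -389300 - 1*(-71/10) = -389300 + 71/10 = -3892929/10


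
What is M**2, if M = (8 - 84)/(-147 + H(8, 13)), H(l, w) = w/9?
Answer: 116964/429025 ≈ 0.27263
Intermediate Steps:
H(l, w) = w/9 (H(l, w) = w*(1/9) = w/9)
M = 342/655 (M = (8 - 84)/(-147 + (1/9)*13) = -76/(-147 + 13/9) = -76/(-1310/9) = -76*(-9/1310) = 342/655 ≈ 0.52214)
M**2 = (342/655)**2 = 116964/429025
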